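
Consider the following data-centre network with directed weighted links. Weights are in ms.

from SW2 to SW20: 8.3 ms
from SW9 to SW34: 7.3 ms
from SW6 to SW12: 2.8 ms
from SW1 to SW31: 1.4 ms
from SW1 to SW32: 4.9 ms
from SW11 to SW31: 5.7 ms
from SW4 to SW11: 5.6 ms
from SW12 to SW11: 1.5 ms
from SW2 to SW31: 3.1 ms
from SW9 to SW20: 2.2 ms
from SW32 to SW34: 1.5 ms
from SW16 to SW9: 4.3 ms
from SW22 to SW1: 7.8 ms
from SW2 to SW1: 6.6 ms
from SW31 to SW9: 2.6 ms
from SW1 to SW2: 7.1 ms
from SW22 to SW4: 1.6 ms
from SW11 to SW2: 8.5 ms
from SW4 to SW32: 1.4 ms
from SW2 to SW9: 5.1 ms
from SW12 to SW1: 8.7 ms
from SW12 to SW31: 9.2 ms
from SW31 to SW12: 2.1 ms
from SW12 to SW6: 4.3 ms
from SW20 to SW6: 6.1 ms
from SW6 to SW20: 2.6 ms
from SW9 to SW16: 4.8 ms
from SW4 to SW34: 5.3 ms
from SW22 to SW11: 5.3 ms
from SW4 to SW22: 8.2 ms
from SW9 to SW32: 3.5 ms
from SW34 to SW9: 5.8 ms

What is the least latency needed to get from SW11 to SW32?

11.8 ms

Shortest distances from SW11:
SW11: 0
SW31: 5.7  (via SW11)
SW12: 7.8  (via SW31)
SW9: 8.3  (via SW31)
SW2: 8.5  (via SW11)
SW20: 10.5  (via SW9)
SW32: 11.8  (via SW9)
Shortest route: SW11–SW31–SW9–SW32 = 11.8 ms.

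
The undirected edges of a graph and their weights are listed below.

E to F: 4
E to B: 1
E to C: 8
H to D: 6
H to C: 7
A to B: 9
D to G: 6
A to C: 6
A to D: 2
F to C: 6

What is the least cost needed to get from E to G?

Shortest distances from E:
E: 0
B: 1  (via E)
F: 4  (via E)
C: 8  (via E)
A: 10  (via B)
D: 12  (via A)
H: 15  (via C)
G: 18  (via D)
Shortest route: E → B → A → D → G = 18.

18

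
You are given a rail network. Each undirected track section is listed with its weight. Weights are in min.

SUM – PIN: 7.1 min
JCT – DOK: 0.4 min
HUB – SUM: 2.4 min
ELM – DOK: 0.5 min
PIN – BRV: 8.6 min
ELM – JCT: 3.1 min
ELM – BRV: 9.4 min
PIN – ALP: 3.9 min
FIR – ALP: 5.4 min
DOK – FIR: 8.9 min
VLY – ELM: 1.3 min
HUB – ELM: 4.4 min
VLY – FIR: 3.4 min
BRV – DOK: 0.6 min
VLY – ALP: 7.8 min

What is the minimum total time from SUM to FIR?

Shortest distances from SUM:
SUM: 0
HUB: 2.4  (via SUM)
ELM: 6.8  (via HUB)
PIN: 7.1  (via SUM)
DOK: 7.3  (via ELM)
JCT: 7.7  (via DOK)
BRV: 7.9  (via DOK)
VLY: 8.1  (via ELM)
ALP: 11  (via PIN)
FIR: 11.5  (via VLY)
Shortest route: SUM–HUB–ELM–VLY–FIR = 11.5 min.

11.5 min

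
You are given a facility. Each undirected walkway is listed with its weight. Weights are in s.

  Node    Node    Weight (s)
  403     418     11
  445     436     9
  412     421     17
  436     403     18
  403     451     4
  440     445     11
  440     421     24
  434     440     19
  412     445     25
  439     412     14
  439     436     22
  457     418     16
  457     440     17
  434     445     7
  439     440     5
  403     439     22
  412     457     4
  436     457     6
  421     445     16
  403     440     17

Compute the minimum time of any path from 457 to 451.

28 s

Shortest distances from 457:
457: 0
412: 4  (via 457)
436: 6  (via 457)
445: 15  (via 436)
418: 16  (via 457)
440: 17  (via 457)
439: 18  (via 412)
421: 21  (via 412)
434: 22  (via 445)
403: 24  (via 436)
451: 28  (via 403)
Shortest route: 457 → 436 → 403 → 451 = 28 s.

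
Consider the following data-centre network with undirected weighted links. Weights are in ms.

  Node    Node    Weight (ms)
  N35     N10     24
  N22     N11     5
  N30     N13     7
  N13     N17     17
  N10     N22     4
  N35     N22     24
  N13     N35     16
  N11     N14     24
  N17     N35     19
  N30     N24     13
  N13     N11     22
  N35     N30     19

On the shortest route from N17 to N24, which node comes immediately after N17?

Candidate routes:
N17 - N35 - N30 - N24: 19+19+13 = 51
N17 - N13 - N30 - N24: 17+7+13 = 37
Cheapest is N17 - N13 - N30 - N24 at 37 ms.
So from N17 the first move is to N13.

N13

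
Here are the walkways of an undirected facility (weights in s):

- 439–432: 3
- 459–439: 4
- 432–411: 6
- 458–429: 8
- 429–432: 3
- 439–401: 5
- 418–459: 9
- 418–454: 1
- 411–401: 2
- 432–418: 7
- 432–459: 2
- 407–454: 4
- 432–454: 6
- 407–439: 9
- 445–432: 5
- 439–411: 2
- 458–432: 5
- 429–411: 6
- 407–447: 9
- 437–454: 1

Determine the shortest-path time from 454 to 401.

Running Dijkstra from 454:
454: 0
418: 1  (via 454)
437: 1  (via 454)
407: 4  (via 454)
432: 6  (via 454)
459: 8  (via 432)
439: 9  (via 432)
429: 9  (via 432)
458: 11  (via 432)
445: 11  (via 432)
411: 11  (via 439)
447: 13  (via 407)
401: 13  (via 411)
Shortest route: 454 → 432 → 439 → 411 → 401 = 13 s.

13 s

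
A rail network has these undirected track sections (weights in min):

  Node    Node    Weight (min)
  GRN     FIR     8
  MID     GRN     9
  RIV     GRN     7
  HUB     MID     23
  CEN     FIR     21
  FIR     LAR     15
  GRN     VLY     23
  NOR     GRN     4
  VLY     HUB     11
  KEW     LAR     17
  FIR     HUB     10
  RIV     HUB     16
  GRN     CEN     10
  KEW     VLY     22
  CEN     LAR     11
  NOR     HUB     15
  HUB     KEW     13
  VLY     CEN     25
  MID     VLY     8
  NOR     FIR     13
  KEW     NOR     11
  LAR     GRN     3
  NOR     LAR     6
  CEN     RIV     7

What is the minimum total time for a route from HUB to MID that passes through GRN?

Shortest HUB→GRN: HUB–FIR–GRN = 18
Shortest GRN→MID: GRN–MID = 9
Total via GRN: 18 + 9 = 27 min.

27 min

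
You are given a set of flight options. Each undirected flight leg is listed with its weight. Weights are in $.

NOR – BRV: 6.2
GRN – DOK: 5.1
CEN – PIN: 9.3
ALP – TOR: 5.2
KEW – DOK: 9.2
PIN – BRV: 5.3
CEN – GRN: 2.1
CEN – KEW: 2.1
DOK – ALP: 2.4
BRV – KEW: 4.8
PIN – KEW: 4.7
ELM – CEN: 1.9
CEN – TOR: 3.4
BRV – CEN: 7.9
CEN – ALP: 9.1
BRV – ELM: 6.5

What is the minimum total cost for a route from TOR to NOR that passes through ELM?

$18

Shortest TOR→ELM: TOR → CEN → ELM = 5.3
Best ELM to NOR: ELM → BRV → NOR costing 12.7
Total via ELM: 5.3 + 12.7 = $18.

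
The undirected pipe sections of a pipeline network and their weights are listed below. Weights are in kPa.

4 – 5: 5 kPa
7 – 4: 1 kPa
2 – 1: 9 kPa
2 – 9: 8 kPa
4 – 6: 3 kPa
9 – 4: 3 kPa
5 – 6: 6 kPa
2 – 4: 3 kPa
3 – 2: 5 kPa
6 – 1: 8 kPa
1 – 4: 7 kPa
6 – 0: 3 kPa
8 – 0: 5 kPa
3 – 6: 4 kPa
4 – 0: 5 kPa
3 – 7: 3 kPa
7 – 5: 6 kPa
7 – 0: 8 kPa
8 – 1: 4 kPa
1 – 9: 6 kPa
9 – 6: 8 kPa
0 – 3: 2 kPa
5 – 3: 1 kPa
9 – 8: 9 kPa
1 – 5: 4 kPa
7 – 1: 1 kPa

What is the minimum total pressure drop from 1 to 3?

Enumerating some paths:
1 - 7 - 5 - 3: 1+6+1 = 8
1 - 7 - 4 - 5 - 3: 1+1+5+1 = 8
1 - 7 - 3: 1+3 = 4
1 - 5 - 3: 4+1 = 5
Cheapest is 1 - 7 - 3 at 4 kPa.

4 kPa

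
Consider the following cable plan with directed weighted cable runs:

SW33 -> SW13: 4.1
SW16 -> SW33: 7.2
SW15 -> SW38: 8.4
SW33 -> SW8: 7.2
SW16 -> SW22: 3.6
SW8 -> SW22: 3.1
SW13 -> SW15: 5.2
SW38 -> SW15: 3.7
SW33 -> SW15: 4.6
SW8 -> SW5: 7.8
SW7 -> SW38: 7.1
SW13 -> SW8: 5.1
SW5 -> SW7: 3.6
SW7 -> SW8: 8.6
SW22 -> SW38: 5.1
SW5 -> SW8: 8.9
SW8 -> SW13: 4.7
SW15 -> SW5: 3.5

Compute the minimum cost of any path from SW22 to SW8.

Enumerating some paths:
SW22 - SW38 - SW15 - SW5 - SW7 - SW8: 5.1+3.7+3.5+3.6+8.6 = 24.5
SW22 - SW38 - SW15 - SW5 - SW8: 5.1+3.7+3.5+8.9 = 21.2
Cheapest is SW22 - SW38 - SW15 - SW5 - SW8 at 21.2.

21.2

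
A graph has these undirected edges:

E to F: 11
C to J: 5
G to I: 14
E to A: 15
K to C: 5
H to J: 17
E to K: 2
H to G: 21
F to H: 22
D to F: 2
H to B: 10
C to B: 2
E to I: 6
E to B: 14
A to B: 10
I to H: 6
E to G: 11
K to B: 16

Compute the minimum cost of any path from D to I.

19

Compare a few routes:
D–F–H–I: 2+22+6 = 30
D–F–E–I: 2+11+6 = 19
The minimum is 19 via D–F–E–I.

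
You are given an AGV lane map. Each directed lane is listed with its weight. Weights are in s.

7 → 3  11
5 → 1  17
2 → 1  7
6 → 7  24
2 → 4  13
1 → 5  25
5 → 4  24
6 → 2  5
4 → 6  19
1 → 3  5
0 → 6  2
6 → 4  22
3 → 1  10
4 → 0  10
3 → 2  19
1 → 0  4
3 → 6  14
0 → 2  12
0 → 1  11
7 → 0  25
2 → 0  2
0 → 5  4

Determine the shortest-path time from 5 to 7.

Running Dijkstra from 5:
5: 0
1: 17  (via 5)
0: 21  (via 1)
3: 22  (via 1)
6: 23  (via 0)
4: 24  (via 5)
2: 28  (via 6)
7: 47  (via 6)
Shortest route: 5–1–0–6–7 = 47 s.

47 s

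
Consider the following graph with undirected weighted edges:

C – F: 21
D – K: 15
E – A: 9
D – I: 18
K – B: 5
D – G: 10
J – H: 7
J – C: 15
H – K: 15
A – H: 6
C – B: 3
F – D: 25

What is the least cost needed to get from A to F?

Compare a few routes:
A - H - K - B - C - F: 6+15+5+3+21 = 50
A - H - J - C - F: 6+7+15+21 = 49
Cheapest is A - H - J - C - F at 49.

49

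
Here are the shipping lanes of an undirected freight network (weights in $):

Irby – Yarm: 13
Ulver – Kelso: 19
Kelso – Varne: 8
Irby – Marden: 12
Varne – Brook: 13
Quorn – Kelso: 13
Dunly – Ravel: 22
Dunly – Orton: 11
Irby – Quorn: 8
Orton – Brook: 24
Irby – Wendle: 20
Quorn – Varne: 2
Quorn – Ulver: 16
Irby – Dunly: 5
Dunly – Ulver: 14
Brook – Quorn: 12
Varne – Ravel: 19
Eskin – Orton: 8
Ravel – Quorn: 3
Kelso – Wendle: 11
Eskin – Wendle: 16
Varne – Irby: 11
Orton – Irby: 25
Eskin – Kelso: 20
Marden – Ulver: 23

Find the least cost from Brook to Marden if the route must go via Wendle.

$64

Best Brook to Wendle: Brook → Varne → Kelso → Wendle costing 32
Shortest Wendle→Marden: Wendle → Irby → Marden = 32
Total via Wendle: 32 + 32 = $64.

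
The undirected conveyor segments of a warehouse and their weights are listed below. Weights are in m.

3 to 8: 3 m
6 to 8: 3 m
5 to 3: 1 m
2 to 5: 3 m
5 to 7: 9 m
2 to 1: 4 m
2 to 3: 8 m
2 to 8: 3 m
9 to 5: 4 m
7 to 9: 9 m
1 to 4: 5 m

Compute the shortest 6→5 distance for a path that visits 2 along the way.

Best 6 to 2: 6 → 8 → 2 costing 6
Best 2 to 5: 2 → 5 costing 3
Total via 2: 6 + 3 = 9 m.

9 m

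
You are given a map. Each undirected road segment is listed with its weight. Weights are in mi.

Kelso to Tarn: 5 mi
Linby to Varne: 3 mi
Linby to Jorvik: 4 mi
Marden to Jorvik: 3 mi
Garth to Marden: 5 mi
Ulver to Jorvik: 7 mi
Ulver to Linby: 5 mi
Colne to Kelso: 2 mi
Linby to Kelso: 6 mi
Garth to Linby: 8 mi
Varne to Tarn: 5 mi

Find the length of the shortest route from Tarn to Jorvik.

12 mi

Shortest distances from Tarn:
Tarn: 0
Kelso: 5  (via Tarn)
Varne: 5  (via Tarn)
Colne: 7  (via Kelso)
Linby: 8  (via Varne)
Jorvik: 12  (via Linby)
Shortest route: Tarn → Varne → Linby → Jorvik = 12 mi.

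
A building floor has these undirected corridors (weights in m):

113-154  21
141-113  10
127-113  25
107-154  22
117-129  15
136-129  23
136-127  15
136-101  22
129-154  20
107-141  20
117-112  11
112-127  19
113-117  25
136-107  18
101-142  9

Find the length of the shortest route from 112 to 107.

52 m

Shortest distances from 112:
112: 0
117: 11  (via 112)
127: 19  (via 112)
129: 26  (via 117)
136: 34  (via 127)
113: 36  (via 117)
154: 46  (via 129)
141: 46  (via 113)
107: 52  (via 136)
Shortest route: 112–127–136–107 = 52 m.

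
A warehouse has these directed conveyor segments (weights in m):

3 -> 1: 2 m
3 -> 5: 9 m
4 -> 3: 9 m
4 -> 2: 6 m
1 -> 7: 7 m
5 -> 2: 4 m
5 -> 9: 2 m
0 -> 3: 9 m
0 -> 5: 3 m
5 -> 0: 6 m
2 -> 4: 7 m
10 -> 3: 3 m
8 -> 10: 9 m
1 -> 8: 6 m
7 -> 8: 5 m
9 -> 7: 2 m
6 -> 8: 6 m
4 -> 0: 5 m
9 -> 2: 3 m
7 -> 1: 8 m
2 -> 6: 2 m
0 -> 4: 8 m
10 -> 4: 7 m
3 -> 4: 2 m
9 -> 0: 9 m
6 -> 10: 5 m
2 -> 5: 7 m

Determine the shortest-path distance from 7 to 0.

24 m

Compare a few routes:
7 → 8 → 10 → 3 → 4 → 0: 5+9+3+2+5 = 24
7 → 8 → 10 → 4 → 0: 5+9+7+5 = 26
Cheapest is 7 → 8 → 10 → 3 → 4 → 0 at 24 m.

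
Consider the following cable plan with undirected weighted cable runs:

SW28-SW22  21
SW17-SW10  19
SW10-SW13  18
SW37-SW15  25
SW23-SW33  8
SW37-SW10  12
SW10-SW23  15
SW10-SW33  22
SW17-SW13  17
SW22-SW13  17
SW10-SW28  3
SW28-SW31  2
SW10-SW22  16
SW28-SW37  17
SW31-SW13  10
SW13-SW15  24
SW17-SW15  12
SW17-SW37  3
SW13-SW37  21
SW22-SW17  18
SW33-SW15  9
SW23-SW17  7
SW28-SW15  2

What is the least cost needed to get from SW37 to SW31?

Settle nodes by increasing distance from SW37:
SW37: 0
SW17: 3  (via SW37)
SW23: 10  (via SW17)
SW10: 12  (via SW37)
SW28: 15  (via SW10)
SW15: 15  (via SW17)
SW31: 17  (via SW28)
Shortest route: SW37–SW10–SW28–SW31 = 17.

17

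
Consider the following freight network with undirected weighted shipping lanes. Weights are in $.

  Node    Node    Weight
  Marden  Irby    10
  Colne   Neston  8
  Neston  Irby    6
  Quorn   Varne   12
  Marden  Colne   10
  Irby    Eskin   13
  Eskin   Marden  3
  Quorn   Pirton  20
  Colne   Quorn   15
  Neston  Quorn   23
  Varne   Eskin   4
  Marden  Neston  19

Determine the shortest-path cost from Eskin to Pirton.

$36

Compare a few routes:
Eskin → Irby → Neston → Colne → Quorn → Pirton: 13+6+8+15+20 = 62
Eskin → Varne → Quorn → Pirton: 4+12+20 = 36
Eskin → Marden → Colne → Quorn → Pirton: 3+10+15+20 = 48
The minimum is $36 via Eskin → Varne → Quorn → Pirton.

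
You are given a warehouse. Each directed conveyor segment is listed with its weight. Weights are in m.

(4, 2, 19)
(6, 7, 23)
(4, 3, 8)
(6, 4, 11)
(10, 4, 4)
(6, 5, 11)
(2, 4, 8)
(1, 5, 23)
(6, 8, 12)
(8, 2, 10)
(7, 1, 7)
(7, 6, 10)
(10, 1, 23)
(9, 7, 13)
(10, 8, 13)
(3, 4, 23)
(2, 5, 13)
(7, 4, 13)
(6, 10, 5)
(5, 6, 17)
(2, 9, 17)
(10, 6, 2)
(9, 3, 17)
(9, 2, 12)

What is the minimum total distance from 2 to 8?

42 m

Enumerating some paths:
2 - 9 - 7 - 6 - 10 - 8: 17+13+10+5+13 = 58
2 - 5 - 6 - 8: 13+17+12 = 42
2 - 9 - 7 - 6 - 8: 17+13+10+12 = 52
2 - 5 - 6 - 10 - 8: 13+17+5+13 = 48
The minimum is 42 m via 2 - 5 - 6 - 8.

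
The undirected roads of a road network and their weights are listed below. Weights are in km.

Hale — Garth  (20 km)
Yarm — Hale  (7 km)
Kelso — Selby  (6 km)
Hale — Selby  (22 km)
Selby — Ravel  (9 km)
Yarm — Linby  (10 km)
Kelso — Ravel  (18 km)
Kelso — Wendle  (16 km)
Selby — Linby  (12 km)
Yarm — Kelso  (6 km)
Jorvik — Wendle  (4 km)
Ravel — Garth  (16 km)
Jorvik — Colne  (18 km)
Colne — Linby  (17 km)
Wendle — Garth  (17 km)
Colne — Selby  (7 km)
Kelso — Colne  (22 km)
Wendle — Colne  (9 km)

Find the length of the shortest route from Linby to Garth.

37 km

Enumerating some paths:
Linby → Selby → Colne → Wendle → Garth: 12+7+9+17 = 45
Linby → Colne → Wendle → Garth: 17+9+17 = 43
Linby → Yarm → Hale → Garth: 10+7+20 = 37
Cheapest is Linby → Yarm → Hale → Garth at 37 km.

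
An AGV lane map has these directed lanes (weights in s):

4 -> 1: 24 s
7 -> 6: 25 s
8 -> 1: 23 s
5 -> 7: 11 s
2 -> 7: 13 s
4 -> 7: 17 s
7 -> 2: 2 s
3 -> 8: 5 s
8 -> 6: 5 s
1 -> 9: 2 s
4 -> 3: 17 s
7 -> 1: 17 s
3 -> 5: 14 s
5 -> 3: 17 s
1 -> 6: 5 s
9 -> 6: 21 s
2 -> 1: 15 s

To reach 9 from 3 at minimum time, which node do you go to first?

8

Enumerating some paths:
3 → 8 → 1 → 9: 5+23+2 = 30
3 → 5 → 7 → 1 → 9: 14+11+17+2 = 44
The minimum is 30 s via 3 → 8 → 1 → 9.
So from 3 the first move is to 8.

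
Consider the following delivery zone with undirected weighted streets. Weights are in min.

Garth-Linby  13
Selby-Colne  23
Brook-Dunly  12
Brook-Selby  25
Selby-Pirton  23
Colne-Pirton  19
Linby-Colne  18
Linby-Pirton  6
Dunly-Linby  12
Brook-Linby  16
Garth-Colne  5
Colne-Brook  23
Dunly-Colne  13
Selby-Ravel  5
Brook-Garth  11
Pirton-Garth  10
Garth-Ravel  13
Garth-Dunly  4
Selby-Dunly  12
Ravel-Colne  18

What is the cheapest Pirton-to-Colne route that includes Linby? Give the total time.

24 min

Best Pirton to Linby: Pirton → Linby costing 6
Best Linby to Colne: Linby → Colne costing 18
Total via Linby: 6 + 18 = 24 min.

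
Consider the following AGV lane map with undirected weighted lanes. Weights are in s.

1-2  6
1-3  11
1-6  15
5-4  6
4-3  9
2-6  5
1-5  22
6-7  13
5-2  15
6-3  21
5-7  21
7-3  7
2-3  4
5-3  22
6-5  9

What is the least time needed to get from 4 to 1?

19 s

Compare a few routes:
4–3–1: 9+11 = 20
4–3–2–1: 9+4+6 = 19
4–5–6–2–1: 6+9+5+6 = 26
The minimum is 19 s via 4–3–2–1.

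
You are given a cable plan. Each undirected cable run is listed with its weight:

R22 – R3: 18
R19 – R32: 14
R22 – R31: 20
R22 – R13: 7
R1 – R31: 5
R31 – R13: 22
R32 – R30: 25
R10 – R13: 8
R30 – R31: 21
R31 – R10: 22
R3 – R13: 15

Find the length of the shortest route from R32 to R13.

Shortest distances from R32:
R32: 0
R19: 14  (via R32)
R30: 25  (via R32)
R31: 46  (via R30)
R1: 51  (via R31)
R22: 66  (via R31)
R10: 68  (via R31)
R13: 68  (via R31)
Shortest route: R32–R30–R31–R13 = 68.

68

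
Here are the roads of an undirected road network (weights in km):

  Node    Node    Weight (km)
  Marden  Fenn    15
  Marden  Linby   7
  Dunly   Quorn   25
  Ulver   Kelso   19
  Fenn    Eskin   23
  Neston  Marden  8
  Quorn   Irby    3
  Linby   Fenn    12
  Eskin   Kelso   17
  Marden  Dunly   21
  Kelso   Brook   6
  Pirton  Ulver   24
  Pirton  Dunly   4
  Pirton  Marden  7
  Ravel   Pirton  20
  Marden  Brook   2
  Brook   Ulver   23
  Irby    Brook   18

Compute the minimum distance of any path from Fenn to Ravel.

Settle nodes by increasing distance from Fenn:
Fenn: 0
Linby: 12  (via Fenn)
Marden: 15  (via Fenn)
Brook: 17  (via Marden)
Pirton: 22  (via Marden)
Eskin: 23  (via Fenn)
Kelso: 23  (via Brook)
Neston: 23  (via Marden)
Dunly: 26  (via Pirton)
Irby: 35  (via Brook)
Quorn: 38  (via Irby)
Ulver: 40  (via Brook)
Ravel: 42  (via Pirton)
Shortest route: Fenn–Marden–Pirton–Ravel = 42 km.

42 km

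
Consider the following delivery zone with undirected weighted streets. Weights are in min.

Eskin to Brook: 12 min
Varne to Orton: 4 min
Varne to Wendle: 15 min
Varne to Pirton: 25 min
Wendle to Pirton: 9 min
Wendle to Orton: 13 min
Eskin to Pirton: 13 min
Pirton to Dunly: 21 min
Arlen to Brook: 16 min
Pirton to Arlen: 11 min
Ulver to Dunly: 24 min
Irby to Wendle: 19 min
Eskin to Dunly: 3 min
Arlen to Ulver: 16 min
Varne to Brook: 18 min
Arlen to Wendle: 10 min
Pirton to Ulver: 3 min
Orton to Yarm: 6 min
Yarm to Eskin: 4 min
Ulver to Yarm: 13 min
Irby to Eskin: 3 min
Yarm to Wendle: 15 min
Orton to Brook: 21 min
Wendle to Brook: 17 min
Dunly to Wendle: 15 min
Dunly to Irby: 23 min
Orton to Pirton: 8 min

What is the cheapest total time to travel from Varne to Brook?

18 min

Compare a few routes:
Varne - Brook: 18 = 18
Varne - Orton - Brook: 4+21 = 25
Cheapest is Varne - Brook at 18 min.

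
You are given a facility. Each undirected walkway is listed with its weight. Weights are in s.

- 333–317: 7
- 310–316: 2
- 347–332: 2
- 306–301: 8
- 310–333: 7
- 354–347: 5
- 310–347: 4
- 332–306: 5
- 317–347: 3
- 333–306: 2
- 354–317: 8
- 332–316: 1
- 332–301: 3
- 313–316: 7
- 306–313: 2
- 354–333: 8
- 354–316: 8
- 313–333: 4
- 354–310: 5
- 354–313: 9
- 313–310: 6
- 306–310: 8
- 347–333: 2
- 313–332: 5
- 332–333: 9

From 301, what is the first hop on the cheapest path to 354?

Candidate routes:
301 → 332 → 316 → 354: 3+1+8 = 12
301 → 332 → 347 → 310 → 354: 3+2+4+5 = 14
301 → 332 → 347 → 354: 3+2+5 = 10
301 → 332 → 316 → 310 → 354: 3+1+2+5 = 11
The minimum is 10 s via 301 → 332 → 347 → 354.
So from 301 the first move is to 332.

332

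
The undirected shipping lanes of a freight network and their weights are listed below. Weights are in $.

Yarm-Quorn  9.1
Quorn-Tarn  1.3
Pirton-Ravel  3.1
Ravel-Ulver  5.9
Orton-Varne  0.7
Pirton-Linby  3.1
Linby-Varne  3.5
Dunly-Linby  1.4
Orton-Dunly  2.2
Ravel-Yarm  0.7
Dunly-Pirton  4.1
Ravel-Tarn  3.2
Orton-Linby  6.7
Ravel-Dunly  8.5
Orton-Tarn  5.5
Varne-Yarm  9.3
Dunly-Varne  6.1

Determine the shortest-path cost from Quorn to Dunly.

$9

Candidate routes:
Quorn → Tarn → Ravel → Pirton → Linby → Dunly: 1.3+3.2+3.1+3.1+1.4 = 12.1
Quorn → Tarn → Ravel → Pirton → Dunly: 1.3+3.2+3.1+4.1 = 11.7
Quorn → Tarn → Orton → Dunly: 1.3+5.5+2.2 = 9
The minimum is $9 via Quorn → Tarn → Orton → Dunly.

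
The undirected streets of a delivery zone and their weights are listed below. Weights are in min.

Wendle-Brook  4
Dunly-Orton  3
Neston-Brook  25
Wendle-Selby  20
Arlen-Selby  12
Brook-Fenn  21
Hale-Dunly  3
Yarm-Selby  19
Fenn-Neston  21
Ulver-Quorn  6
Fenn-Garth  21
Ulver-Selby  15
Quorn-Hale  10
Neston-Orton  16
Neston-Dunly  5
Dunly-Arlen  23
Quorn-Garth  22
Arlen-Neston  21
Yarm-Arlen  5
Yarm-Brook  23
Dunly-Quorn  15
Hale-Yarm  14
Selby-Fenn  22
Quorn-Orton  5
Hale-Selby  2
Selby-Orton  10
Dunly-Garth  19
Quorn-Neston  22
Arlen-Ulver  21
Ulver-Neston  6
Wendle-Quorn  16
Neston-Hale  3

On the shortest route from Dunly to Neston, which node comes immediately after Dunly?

Neston

Compare a few routes:
Dunly → Hale → Neston: 3+3 = 6
Dunly → Neston: 5 = 5
The minimum is 5 min via Dunly → Neston.
So from Dunly the first move is to Neston.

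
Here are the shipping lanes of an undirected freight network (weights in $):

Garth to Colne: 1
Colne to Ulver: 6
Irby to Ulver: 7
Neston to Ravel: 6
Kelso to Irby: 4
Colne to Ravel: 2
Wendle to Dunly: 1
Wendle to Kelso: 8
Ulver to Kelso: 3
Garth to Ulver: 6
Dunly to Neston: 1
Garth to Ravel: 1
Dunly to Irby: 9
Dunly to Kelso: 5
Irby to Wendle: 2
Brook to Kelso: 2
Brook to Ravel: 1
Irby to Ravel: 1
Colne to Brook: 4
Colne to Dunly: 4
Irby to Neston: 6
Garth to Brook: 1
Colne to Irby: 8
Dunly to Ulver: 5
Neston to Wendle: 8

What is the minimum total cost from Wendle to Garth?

$4

Compare a few routes:
Wendle–Irby–Ravel–Brook–Garth: 2+1+1+1 = 5
Wendle–Irby–Ravel–Garth: 2+1+1 = 4
Cheapest is Wendle–Irby–Ravel–Garth at $4.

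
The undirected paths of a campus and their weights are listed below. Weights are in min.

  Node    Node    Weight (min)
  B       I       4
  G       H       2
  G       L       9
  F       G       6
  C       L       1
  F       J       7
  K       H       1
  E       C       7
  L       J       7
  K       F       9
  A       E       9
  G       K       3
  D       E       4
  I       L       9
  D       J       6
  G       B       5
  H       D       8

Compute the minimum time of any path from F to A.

Enumerating some paths:
F - G - H - D - E - A: 6+2+8+4+9 = 29
F - J - D - E - A: 7+6+4+9 = 26
Cheapest is F - J - D - E - A at 26 min.

26 min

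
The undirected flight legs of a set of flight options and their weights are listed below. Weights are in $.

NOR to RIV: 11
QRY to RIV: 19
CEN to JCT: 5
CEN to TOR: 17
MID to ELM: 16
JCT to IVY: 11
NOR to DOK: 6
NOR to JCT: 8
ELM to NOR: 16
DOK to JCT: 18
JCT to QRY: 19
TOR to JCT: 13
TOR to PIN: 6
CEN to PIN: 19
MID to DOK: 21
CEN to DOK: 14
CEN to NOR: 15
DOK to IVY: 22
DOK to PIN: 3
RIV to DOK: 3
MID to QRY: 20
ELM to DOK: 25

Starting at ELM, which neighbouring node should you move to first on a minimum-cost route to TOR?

NOR

Enumerating some paths:
ELM → NOR → DOK → PIN → TOR: 16+6+3+6 = 31
ELM → DOK → PIN → TOR: 25+3+6 = 34
ELM → NOR → JCT → TOR: 16+8+13 = 37
ELM → NOR → RIV → DOK → PIN → TOR: 16+11+3+3+6 = 39
The minimum is $31 via ELM → NOR → DOK → PIN → TOR.
So from ELM the first move is to NOR.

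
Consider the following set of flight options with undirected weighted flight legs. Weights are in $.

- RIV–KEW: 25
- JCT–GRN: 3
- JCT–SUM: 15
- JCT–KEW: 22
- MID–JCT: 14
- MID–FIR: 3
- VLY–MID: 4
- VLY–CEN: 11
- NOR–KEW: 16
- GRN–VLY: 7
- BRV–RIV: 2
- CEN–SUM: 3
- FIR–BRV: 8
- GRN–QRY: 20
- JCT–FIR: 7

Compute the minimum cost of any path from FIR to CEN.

$18

Shortest distances from FIR:
FIR: 0
MID: 3  (via FIR)
VLY: 7  (via MID)
JCT: 7  (via FIR)
BRV: 8  (via FIR)
GRN: 10  (via JCT)
RIV: 10  (via BRV)
CEN: 18  (via VLY)
Shortest route: FIR → MID → VLY → CEN = $18.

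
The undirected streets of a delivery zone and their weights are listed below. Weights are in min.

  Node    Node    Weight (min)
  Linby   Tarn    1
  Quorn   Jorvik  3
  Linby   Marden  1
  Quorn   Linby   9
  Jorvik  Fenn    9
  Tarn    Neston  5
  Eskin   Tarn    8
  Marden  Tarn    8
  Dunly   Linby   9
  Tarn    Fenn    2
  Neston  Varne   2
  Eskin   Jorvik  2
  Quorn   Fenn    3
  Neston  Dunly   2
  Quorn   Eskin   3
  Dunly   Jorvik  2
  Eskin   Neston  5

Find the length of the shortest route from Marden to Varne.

9 min

Compare a few routes:
Marden–Linby–Dunly–Neston–Varne: 1+9+2+2 = 14
Marden–Linby–Tarn–Neston–Varne: 1+1+5+2 = 9
The minimum is 9 min via Marden–Linby–Tarn–Neston–Varne.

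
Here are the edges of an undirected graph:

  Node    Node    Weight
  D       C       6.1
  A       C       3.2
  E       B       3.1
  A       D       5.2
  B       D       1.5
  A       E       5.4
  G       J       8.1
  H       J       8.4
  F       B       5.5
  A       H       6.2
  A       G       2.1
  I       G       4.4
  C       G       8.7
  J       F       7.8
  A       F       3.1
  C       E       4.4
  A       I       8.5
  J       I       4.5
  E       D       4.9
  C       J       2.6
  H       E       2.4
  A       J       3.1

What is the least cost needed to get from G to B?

8.8

Candidate routes:
G–A–F–B: 2.1+3.1+5.5 = 10.7
G–A–E–B: 2.1+5.4+3.1 = 10.6
G–A–D–B: 2.1+5.2+1.5 = 8.8
Cheapest is G–A–D–B at 8.8.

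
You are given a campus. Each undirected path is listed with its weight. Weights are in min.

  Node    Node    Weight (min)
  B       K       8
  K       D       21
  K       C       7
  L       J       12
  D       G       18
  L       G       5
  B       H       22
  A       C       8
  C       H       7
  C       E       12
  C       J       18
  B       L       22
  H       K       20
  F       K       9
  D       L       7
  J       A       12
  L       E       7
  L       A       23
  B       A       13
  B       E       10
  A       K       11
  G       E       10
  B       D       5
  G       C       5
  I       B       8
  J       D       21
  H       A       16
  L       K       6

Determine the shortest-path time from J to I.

Enumerating some paths:
J - L - D - B - I: 12+7+5+8 = 32
J - D - B - I: 21+5+8 = 34
J - L - K - B - I: 12+6+8+8 = 34
J - A - B - I: 12+13+8 = 33
Cheapest is J - L - D - B - I at 32 min.

32 min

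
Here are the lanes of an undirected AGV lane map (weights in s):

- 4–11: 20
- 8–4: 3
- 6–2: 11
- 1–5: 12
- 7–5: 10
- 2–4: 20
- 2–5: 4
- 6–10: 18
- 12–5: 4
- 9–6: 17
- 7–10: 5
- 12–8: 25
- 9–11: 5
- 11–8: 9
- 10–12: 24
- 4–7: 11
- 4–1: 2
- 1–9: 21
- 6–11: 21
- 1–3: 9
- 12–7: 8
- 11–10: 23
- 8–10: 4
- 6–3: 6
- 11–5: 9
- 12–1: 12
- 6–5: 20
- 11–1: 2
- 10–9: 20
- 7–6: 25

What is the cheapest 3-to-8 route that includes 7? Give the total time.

Best 3 to 7: 3 → 1 → 4 → 7 costing 22
Shortest 7→8: 7 → 10 → 8 = 9
Total via 7: 22 + 9 = 31 s.

31 s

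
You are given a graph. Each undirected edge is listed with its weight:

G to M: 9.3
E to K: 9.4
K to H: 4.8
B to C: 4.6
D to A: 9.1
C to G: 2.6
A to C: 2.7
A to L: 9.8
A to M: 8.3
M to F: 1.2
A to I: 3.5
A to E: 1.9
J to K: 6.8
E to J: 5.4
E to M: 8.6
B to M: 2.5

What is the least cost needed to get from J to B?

14.6

Candidate routes:
J → E → M → B: 5.4+8.6+2.5 = 16.5
J → E → A → C → G → M → B: 5.4+1.9+2.7+2.6+9.3+2.5 = 24.4
J → E → A → M → B: 5.4+1.9+8.3+2.5 = 18.1
J → E → A → C → B: 5.4+1.9+2.7+4.6 = 14.6
The minimum is 14.6 via J → E → A → C → B.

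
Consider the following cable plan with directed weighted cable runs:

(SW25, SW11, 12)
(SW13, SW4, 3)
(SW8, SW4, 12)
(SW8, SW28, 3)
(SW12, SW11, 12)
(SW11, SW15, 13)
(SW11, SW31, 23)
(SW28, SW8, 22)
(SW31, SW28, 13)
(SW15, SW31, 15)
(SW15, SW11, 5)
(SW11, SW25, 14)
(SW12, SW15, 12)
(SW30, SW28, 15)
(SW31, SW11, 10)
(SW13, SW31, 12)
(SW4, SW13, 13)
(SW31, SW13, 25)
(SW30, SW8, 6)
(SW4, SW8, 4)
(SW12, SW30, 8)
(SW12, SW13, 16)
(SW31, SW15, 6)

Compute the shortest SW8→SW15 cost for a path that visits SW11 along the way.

60

Best SW8 to SW11: SW8 → SW4 → SW13 → SW31 → SW11 costing 47
Best SW11 to SW15: SW11 → SW15 costing 13
Total via SW11: 47 + 13 = 60.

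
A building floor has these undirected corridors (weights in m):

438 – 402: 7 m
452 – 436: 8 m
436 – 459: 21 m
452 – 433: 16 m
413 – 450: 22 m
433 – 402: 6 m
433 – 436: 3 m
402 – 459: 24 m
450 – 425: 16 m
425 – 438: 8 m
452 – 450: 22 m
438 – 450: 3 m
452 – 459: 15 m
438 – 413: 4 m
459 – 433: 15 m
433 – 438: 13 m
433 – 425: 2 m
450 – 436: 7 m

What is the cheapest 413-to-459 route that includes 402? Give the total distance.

Best 413 to 402: 413–438–402 costing 11
Best 402 to 459: 402–433–459 costing 21
Total via 402: 11 + 21 = 32 m.

32 m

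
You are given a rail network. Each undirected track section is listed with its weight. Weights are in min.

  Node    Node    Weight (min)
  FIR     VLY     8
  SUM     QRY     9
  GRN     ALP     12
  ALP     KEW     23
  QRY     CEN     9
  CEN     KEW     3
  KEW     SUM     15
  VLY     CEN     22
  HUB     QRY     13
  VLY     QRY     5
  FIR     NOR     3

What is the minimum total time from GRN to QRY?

Compare a few routes:
GRN–ALP–KEW–CEN–QRY: 12+23+3+9 = 47
GRN–ALP–KEW–SUM–QRY: 12+23+15+9 = 59
The minimum is 47 min via GRN–ALP–KEW–CEN–QRY.

47 min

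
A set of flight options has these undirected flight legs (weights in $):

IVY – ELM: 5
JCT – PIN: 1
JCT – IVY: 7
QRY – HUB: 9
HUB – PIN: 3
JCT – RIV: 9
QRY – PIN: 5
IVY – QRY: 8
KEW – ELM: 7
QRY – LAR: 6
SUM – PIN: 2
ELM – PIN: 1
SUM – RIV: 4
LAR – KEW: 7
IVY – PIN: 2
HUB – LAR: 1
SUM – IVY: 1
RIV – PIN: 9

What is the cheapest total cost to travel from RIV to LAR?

Candidate routes:
RIV - SUM - IVY - PIN - HUB - LAR: 4+1+2+3+1 = 11
RIV - JCT - PIN - HUB - LAR: 9+1+3+1 = 14
RIV - PIN - HUB - LAR: 9+3+1 = 13
RIV - SUM - PIN - HUB - LAR: 4+2+3+1 = 10
Cheapest is RIV - SUM - PIN - HUB - LAR at $10.

$10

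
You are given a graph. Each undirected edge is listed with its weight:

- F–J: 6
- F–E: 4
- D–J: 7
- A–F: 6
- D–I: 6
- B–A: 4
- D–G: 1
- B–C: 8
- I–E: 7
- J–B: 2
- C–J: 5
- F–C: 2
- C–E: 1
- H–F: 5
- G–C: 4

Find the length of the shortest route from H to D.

12

Running Dijkstra from H:
H: 0
F: 5  (via H)
C: 7  (via F)
E: 8  (via C)
A: 11  (via F)
G: 11  (via C)
J: 11  (via F)
D: 12  (via G)
Shortest route: H–F–C–G–D = 12.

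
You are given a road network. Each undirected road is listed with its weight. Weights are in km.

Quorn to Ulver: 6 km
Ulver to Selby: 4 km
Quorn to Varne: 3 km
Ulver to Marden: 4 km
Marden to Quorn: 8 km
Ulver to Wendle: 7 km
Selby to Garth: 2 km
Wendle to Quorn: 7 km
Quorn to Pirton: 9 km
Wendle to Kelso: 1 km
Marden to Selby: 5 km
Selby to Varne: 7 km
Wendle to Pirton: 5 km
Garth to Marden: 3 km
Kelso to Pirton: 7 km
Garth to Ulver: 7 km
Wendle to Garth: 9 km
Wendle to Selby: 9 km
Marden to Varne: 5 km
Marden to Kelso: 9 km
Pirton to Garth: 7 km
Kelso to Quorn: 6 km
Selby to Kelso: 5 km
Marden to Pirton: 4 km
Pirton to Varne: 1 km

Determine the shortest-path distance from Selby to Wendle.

Shortest distances from Selby:
Selby: 0
Garth: 2  (via Selby)
Ulver: 4  (via Selby)
Kelso: 5  (via Selby)
Marden: 5  (via Selby)
Wendle: 6  (via Kelso)
Shortest route: Selby–Kelso–Wendle = 6 km.

6 km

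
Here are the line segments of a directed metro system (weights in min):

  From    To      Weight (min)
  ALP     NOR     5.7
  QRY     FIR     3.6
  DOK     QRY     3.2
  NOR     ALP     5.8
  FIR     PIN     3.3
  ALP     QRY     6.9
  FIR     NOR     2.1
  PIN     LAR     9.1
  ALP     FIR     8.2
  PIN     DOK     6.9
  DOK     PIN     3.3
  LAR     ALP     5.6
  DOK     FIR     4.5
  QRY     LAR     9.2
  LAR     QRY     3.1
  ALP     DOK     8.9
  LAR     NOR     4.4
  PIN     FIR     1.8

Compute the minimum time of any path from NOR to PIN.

17.3 min

Enumerating some paths:
NOR → ALP → DOK → PIN: 5.8+8.9+3.3 = 18
NOR → ALP → FIR → PIN: 5.8+8.2+3.3 = 17.3
The minimum is 17.3 min via NOR → ALP → FIR → PIN.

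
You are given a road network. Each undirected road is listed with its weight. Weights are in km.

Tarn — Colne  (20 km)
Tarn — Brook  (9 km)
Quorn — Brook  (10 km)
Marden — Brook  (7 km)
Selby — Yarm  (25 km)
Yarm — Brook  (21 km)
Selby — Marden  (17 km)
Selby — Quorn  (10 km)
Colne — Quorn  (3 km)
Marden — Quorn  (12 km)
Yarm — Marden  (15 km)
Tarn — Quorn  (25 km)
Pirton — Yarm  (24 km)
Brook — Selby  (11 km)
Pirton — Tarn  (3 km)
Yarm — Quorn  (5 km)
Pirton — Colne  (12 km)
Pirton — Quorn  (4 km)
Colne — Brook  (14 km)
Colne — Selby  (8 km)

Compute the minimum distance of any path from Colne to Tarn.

Running Dijkstra from Colne:
Colne: 0
Quorn: 3  (via Colne)
Pirton: 7  (via Quorn)
Selby: 8  (via Colne)
Yarm: 8  (via Quorn)
Tarn: 10  (via Pirton)
Shortest route: Colne–Quorn–Pirton–Tarn = 10 km.

10 km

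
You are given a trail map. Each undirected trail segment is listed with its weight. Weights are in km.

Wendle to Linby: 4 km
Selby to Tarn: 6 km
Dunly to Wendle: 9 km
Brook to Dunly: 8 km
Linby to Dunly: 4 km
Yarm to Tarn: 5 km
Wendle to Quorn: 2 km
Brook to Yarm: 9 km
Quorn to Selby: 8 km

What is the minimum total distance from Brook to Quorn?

18 km

Shortest distances from Brook:
Brook: 0
Dunly: 8  (via Brook)
Yarm: 9  (via Brook)
Linby: 12  (via Dunly)
Tarn: 14  (via Yarm)
Wendle: 16  (via Linby)
Quorn: 18  (via Wendle)
Shortest route: Brook–Dunly–Linby–Wendle–Quorn = 18 km.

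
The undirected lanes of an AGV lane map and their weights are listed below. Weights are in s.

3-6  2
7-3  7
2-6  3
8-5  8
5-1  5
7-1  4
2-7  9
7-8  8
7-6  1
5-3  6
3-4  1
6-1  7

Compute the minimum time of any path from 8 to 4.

12 s

Shortest distances from 8:
8: 0
5: 8  (via 8)
7: 8  (via 8)
6: 9  (via 7)
3: 11  (via 6)
1: 12  (via 7)
2: 12  (via 6)
4: 12  (via 3)
Shortest route: 8–7–6–3–4 = 12 s.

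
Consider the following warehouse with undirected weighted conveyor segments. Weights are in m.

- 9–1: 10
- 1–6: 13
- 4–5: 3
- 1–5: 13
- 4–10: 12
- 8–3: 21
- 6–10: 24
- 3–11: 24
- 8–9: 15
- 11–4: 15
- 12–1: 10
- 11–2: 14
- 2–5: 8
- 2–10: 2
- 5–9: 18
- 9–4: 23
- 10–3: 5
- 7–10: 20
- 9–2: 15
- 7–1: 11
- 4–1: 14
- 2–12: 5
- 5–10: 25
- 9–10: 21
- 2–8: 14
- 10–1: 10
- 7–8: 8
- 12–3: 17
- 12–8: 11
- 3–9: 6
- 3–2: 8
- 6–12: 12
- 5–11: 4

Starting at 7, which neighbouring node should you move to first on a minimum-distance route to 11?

Compare a few routes:
7 - 1 - 5 - 11: 11+13+4 = 28
7 - 1 - 4 - 5 - 11: 11+14+3+4 = 32
The minimum is 28 m via 7 - 1 - 5 - 11.
So from 7 the first move is to 1.

1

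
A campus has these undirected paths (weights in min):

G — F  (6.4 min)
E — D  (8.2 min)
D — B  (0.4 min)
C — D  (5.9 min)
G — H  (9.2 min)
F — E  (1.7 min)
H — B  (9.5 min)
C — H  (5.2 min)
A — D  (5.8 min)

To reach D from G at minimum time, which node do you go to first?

F

Candidate routes:
G - H - B - D: 9.2+9.5+0.4 = 19.1
G - F - E - D: 6.4+1.7+8.2 = 16.3
G - H - C - D: 9.2+5.2+5.9 = 20.3
The minimum is 16.3 min via G - F - E - D.
So from G the first move is to F.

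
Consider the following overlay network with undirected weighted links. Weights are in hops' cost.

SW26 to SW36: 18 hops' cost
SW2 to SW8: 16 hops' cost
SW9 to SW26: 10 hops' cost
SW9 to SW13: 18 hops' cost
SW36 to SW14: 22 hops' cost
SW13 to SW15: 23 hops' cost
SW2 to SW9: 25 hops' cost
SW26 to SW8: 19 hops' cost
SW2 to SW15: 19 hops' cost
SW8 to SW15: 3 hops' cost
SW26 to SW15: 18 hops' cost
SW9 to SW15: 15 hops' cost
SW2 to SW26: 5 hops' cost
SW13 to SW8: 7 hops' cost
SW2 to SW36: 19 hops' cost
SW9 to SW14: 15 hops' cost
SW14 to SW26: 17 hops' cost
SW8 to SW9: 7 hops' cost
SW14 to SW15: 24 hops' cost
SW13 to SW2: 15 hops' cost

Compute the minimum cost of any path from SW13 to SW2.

Shortest distances from SW13:
SW13: 0
SW8: 7  (via SW13)
SW15: 10  (via SW8)
SW9: 14  (via SW8)
SW2: 15  (via SW13)
Shortest route: SW13–SW2 = 15 hops' cost.

15 hops' cost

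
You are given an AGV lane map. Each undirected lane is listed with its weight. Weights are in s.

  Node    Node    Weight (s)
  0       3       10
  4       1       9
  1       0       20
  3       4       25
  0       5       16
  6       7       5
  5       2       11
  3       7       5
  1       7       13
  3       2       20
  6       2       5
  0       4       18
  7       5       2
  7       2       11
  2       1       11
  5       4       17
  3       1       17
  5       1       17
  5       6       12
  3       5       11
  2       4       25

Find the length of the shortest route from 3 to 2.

15 s

Settle nodes by increasing distance from 3:
3: 0
7: 5  (via 3)
5: 7  (via 7)
0: 10  (via 3)
6: 10  (via 7)
2: 15  (via 6)
Shortest route: 3–7–6–2 = 15 s.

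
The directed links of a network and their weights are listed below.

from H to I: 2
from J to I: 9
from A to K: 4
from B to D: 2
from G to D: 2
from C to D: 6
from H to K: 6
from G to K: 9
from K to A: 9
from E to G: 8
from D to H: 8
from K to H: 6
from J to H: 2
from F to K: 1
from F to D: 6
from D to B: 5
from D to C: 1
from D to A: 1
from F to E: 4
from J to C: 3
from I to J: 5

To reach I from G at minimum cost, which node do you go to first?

Enumerating some paths:
G–K–H–I: 9+6+2 = 17
G–D–H–I: 2+8+2 = 12
G–D–A–K–H–I: 2+1+4+6+2 = 15
The minimum is 12 via G–D–H–I.
So from G the first move is to D.

D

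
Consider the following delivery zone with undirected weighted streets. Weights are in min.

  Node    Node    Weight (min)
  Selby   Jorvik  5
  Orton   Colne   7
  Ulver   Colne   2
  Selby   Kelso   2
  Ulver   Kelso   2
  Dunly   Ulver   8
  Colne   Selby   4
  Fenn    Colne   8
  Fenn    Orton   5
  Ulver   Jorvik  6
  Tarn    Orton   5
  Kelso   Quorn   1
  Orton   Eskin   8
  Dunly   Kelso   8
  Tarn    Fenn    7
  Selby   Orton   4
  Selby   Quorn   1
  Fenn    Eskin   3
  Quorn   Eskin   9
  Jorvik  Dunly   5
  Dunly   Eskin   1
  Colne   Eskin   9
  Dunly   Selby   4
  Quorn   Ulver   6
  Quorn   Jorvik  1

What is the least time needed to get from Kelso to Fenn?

Enumerating some paths:
Kelso → Selby → Dunly → Eskin → Fenn: 2+4+1+3 = 10
Kelso → Quorn → Selby → Orton → Fenn: 1+1+4+5 = 11
The minimum is 10 min via Kelso → Selby → Dunly → Eskin → Fenn.

10 min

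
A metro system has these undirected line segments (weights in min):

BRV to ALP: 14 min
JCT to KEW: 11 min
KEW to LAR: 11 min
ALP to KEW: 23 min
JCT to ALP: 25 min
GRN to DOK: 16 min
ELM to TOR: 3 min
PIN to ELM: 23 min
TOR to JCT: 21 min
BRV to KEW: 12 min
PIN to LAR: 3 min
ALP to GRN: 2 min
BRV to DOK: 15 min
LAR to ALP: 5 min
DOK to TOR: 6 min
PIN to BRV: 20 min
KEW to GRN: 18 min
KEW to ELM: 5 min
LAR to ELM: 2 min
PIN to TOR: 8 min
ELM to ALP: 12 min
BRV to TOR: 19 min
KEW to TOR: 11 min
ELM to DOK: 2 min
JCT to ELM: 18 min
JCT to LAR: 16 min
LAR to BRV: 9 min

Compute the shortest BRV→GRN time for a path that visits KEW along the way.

Best BRV to KEW: BRV–KEW costing 12
Shortest KEW→GRN: KEW–ELM–LAR–ALP–GRN = 14
Total via KEW: 12 + 14 = 26 min.

26 min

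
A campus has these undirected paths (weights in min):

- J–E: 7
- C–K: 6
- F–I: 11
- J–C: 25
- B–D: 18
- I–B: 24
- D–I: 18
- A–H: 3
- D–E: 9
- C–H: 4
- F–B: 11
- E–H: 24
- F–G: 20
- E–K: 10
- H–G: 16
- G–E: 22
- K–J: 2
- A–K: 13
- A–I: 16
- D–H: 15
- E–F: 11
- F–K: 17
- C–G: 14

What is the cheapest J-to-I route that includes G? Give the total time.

53 min

Shortest J→G: J–K–C–G = 22
Shortest G→I: G–F–I = 31
Total via G: 22 + 31 = 53 min.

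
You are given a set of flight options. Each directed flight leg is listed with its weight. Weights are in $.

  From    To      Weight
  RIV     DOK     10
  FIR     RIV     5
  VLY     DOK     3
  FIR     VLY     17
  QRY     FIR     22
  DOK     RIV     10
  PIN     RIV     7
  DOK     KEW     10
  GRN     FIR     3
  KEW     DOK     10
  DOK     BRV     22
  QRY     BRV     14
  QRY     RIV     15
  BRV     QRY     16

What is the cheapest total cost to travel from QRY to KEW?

$35

Shortest distances from QRY:
QRY: 0
BRV: 14  (via QRY)
RIV: 15  (via QRY)
FIR: 22  (via QRY)
DOK: 25  (via RIV)
KEW: 35  (via DOK)
Shortest route: QRY–RIV–DOK–KEW = $35.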